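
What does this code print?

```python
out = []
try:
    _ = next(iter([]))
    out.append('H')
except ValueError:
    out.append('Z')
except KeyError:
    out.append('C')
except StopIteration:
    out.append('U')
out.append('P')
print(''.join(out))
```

Execution trace: 'U' (except StopIteration) → 'P' (after the try/except). Output: UP

Answer: UP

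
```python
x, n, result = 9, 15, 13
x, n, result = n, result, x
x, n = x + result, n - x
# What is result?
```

Trace:
`x, n, result = 9, 15, 13` → x = 9; n = 15; result = 13
`x, n, result = n, result, x` → x = 15; n = 13; result = 9
`x, n = x + result, n - x` → x = 24; n = -2
So result = 9

Answer: 9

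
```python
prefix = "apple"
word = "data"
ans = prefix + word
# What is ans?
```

Trace:
`prefix = "apple"` → prefix = 'apple'
`word = "data"` → word = 'data'
`ans = prefix + word` → ans = 'appledata'
So ans = 'appledata'

Answer: 'appledata'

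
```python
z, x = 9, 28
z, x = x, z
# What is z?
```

Trace:
`z, x = 9, 28` → z = 9; x = 28
`z, x = x, z` → z = 28; x = 9
So z = 28

Answer: 28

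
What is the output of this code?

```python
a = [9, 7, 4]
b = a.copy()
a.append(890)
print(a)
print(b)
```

Key concept: list.copy() creates independent copy.
Step by step:
`a = [9, 7, 4]` → a = [9, 7, 4]
`b = a.copy()` → b = [9, 7, 4]
`a.append(890)` → a = [9, 7, 4, 890]
`print(a)` → prints [9, 7, 4, 890]
`print(b)` → prints [9, 7, 4]

Answer:
[9, 7, 4, 890]
[9, 7, 4]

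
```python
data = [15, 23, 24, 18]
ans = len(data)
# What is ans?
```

Trace:
`data = [15, 23, 24, 18]` → data = [15, 23, 24, 18]
`ans = len(data)` → ans = 4
So ans = 4

Answer: 4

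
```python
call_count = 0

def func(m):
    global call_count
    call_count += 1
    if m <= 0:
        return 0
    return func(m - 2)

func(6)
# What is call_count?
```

Linear recursion stepping by 2: 4 calls from m=6 down to ≤0.

Answer: 4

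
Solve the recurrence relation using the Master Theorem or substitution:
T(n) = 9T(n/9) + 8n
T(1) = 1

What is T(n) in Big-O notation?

By Master Theorem: a=9, b=9, f(n)=8n. Since log_9(9) = 1 and f(n) = Θ(n^1), Case 2 applies. T(n) = O(n log n).

Answer: O(n log n)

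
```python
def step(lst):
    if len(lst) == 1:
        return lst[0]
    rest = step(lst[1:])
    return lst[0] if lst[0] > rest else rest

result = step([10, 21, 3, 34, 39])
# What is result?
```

Recursive max over [10, 21, 3, 34, 39] = 39

Answer: 39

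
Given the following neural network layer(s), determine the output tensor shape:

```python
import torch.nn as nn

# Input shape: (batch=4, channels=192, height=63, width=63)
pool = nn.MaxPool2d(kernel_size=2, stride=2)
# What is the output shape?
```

Input: (4, 192, 63, 63) -> Output: (4, 192, 31, 31)

Answer: (4, 192, 31, 31)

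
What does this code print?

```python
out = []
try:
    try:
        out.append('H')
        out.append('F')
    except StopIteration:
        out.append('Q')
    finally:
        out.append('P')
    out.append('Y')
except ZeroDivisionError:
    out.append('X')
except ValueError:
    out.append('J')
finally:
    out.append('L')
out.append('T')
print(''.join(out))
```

Execution trace: 'H' (inner try body) → 'F' (inner try body, no exception) → 'P' (inner finally) → 'Y' (try body, no exception) → 'L' (finally) → 'T' (after the try/except). Output: HFPYLT

Answer: HFPYLT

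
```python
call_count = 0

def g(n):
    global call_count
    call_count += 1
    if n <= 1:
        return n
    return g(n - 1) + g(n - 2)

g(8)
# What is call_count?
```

Calls(n) = 1 + Calls(n-1) + Calls(n-2); Calls(0)=Calls(1)=1. For n=8 this gives 67.

Answer: 67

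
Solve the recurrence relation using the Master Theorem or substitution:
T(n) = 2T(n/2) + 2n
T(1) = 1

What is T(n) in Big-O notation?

By Master Theorem: a=2, b=2, f(n)=2n. Since log_2(2) = 1 and f(n) = Θ(n^1), Case 2 applies. T(n) = O(n log n).

Answer: O(n log n)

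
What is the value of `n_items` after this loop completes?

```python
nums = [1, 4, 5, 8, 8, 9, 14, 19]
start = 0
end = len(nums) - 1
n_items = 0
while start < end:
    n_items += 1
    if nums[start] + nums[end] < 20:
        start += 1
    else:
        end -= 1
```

Steps to find pair summing to 20
`n_items` takes the values: 0 → 1 → 2 → 3 → 4 → 5 → 6 → 7

Answer: 7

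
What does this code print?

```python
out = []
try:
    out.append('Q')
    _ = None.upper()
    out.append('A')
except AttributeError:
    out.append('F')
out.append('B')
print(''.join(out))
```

Execution trace: 'Q' (try body) → 'F' (except AttributeError) → 'B' (after the try/except). Output: QFB

Answer: QFB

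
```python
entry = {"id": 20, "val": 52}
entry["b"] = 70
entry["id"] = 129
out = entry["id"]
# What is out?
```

Trace:
`entry = {"id": 20, "val": 52}` → entry = {'id': 20, 'val': 52}
`entry["b"] = 70` → entry = {'id': 20, 'val': 52, 'b': 70}
`entry["id"] = 129` → entry = {'id': 129, 'val': 52, 'b': 70}
`out = entry["id"]` → out = 129
So out = 129

Answer: 129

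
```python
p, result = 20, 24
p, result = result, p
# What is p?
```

Trace:
`p, result = 20, 24` → p = 20; result = 24
`p, result = result, p` → p = 24; result = 20
So p = 24

Answer: 24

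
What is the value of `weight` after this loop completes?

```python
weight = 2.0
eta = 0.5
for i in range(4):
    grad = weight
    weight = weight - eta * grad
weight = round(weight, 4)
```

Gradient descent: w = 2.0 * (1 - 0.5)^4
`weight` takes the values: 2.0 → 1.0 → 0.5 → 0.25 → 0.125

Answer: 0.125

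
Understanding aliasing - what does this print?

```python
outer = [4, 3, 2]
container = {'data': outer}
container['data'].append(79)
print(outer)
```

Key concept: dict holds reference to list.
Step by step:
`outer = [4, 3, 2]` → outer = [4, 3, 2]
`container = {'data': outer}` → container = {'data': [4, 3, 2]}
`container['data'].append(79)` → outer = [4, 3, 2, 79]; container = {'data': [4, 3, 2, 79]}
`print(outer)` → prints [4, 3, 2, 79]

Answer: [4, 3, 2, 79]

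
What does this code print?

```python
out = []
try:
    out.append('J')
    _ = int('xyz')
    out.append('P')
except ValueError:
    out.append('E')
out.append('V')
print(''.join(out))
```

Execution trace: 'J' (try body) → 'E' (except ValueError) → 'V' (after the try/except). Output: JEV

Answer: JEV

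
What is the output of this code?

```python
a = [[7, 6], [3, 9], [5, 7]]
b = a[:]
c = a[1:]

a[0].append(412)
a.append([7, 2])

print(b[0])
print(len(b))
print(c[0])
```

Key concept: slice with nested mutation.
Step by step:
`a = [[7, 6], [3, 9], [5, 7]]` → a = [[7, 6], [3, 9], [5, 7]]
`b = a[:]` → b = [[7, 6], [3, 9], [5, 7]]
`c = a[1:]` → c = [[3, 9], [5, 7]]
`a[0].append(412)` → a = [[7, 6, 412], [3, 9], [5, 7]]; b = [[7, 6, 412], [3, 9], [5, 7]]
`a.append([7, 2])` → a = [[7, 6, 412], [3, 9], [5, 7], [7, 2]]
`print(b[0])` → prints [7, 6, 412]
`print(len(b))` → prints 3
`print(c[0])` → prints [3, 9]

Answer:
[7, 6, 412]
3
[3, 9]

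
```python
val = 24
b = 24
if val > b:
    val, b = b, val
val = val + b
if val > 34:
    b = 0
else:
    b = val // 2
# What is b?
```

Trace:
`val = 24` → val = 24
`b = 24` → b = 24
`if val > b: ...` → val > b is False → no variable changes
`val = val + b` → val = 48
`if val > 34: ...` → val > 34 is True → b = 0
So b = 0

Answer: 0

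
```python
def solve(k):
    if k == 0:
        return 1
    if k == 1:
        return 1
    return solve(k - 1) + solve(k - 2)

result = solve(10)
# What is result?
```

Build up from base cases: solve(0)=1, solve(1)=1, solve(2)=2, solve(3)=3, solve(4)=5, solve(5)=8, solve(6)=13, ..., solve(10)=89

Answer: 89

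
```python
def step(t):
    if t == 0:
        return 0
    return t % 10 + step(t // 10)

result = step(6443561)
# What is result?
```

Sum of digits of 6443561: 1 + 6 + 5 + 3 + 4 + 4 + 6 = 29

Answer: 29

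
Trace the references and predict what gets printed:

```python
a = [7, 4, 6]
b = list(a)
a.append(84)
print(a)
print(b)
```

Key concept: list() constructor creates copy.
Step by step:
`a = [7, 4, 6]` → a = [7, 4, 6]
`b = list(a)` → b = [7, 4, 6]
`a.append(84)` → a = [7, 4, 6, 84]
`print(a)` → prints [7, 4, 6, 84]
`print(b)` → prints [7, 4, 6]

Answer:
[7, 4, 6, 84]
[7, 4, 6]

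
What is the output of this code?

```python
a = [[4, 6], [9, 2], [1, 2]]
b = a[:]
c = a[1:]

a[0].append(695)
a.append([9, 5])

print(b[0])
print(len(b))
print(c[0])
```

Key concept: slice with nested mutation.
Step by step:
`a = [[4, 6], [9, 2], [1, 2]]` → a = [[4, 6], [9, 2], [1, 2]]
`b = a[:]` → b = [[4, 6], [9, 2], [1, 2]]
`c = a[1:]` → c = [[9, 2], [1, 2]]
`a[0].append(695)` → a = [[4, 6, 695], [9, 2], [1, 2]]; b = [[4, 6, 695], [9, 2], [1, 2]]
`a.append([9, 5])` → a = [[4, 6, 695], [9, 2], [1, 2], [9, 5]]
`print(b[0])` → prints [4, 6, 695]
`print(len(b))` → prints 3
`print(c[0])` → prints [9, 2]

Answer:
[4, 6, 695]
3
[9, 2]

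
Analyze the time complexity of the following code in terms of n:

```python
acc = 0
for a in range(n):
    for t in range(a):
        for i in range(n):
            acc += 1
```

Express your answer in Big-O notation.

Each loop level contributes: n × n × n. Multiplying the contributions gives O(n^3).

Answer: O(n^3)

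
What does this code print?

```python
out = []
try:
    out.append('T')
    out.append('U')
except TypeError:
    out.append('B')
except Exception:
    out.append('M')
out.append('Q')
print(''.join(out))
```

Execution trace: 'T' (try body) → 'U' (try body, no exception) → 'Q' (after the try/except). Output: TUQ

Answer: TUQ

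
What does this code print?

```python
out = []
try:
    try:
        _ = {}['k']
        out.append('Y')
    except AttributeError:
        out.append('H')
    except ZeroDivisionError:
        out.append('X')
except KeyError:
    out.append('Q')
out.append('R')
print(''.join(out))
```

Execution trace: 'Q' (outer except KeyError) → 'R' (after the try/except). Output: QR

Answer: QR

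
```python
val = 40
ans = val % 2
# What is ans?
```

Trace:
`val = 40` → val = 40
`ans = val % 2` → ans = 0
So ans = 0

Answer: 0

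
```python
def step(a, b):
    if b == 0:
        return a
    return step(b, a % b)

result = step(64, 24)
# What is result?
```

step(64, 24) -> step(24, 16) -> step(16, 8) -> step(8, 0) -> 8

Answer: 8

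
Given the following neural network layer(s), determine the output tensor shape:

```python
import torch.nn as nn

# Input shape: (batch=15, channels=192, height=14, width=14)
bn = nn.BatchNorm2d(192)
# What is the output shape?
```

Input: (15, 192, 14, 14) -> Output: (15, 192, 14, 14)

Answer: (15, 192, 14, 14)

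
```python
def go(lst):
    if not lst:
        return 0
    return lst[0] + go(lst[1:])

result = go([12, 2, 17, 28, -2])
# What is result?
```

12 + 2 + 17 + 28 + (-2) + 0 = 57

Answer: 57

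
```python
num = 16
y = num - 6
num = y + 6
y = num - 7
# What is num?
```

Trace:
`num = 16` → num = 16
`y = num - 6` → y = 10
`num = y + 6` → num = 16
`y = num - 7` → y = 9
So num = 16

Answer: 16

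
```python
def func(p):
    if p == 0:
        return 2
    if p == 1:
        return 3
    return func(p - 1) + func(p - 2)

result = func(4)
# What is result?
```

Build up from base cases: func(0)=2, func(1)=3, func(2)=5, func(3)=8, func(4)=13

Answer: 13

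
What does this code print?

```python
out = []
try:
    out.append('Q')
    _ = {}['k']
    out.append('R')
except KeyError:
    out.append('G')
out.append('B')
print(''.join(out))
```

Execution trace: 'Q' (try body) → 'G' (except KeyError) → 'B' (after the try/except). Output: QGB

Answer: QGB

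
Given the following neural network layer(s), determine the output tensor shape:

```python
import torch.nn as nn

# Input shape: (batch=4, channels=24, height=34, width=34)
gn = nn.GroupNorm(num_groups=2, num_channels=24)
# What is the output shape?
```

Input: (4, 24, 34, 34) -> Output: (4, 24, 34, 34)

Answer: (4, 24, 34, 34)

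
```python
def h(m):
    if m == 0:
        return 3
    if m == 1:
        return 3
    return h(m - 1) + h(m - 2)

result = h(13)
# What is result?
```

Build up from base cases: h(0)=3, h(1)=3, h(2)=6, h(3)=9, h(4)=15, h(5)=24, h(6)=39, ..., h(13)=1131

Answer: 1131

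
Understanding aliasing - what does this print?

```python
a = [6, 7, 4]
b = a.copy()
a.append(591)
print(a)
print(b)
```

Key concept: list.copy() creates independent copy.
Step by step:
`a = [6, 7, 4]` → a = [6, 7, 4]
`b = a.copy()` → b = [6, 7, 4]
`a.append(591)` → a = [6, 7, 4, 591]
`print(a)` → prints [6, 7, 4, 591]
`print(b)` → prints [6, 7, 4]

Answer:
[6, 7, 4, 591]
[6, 7, 4]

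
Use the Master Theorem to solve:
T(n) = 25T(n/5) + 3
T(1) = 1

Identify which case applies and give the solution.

a=25, b=5, f(n)=3. log_5(25) = 2. Since c=0 < 2, Case 1 applies: T(n) = Θ(n^log_b(a)) = O(n^2).

Answer: O(n^2) - Case 1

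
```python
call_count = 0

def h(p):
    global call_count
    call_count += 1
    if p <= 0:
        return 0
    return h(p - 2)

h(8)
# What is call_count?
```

Linear recursion stepping by 2: 5 calls from p=8 down to ≤0.

Answer: 5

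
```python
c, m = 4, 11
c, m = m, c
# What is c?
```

Trace:
`c, m = 4, 11` → c = 4; m = 11
`c, m = m, c` → c = 11; m = 4
So c = 11

Answer: 11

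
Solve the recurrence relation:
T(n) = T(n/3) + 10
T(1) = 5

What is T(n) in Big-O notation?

Each step divides n by 3 and adds 10. After log_3(n) steps we reach T(1)=5. So T(n) = 10·log_3(n) + 5 = O(log n).

Answer: O(log n)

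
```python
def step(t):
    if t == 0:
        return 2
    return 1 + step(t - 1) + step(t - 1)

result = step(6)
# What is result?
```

step(t) = 1 + 2·step(t-1), step(0)=2. Closed form: (2+1)·2^6 - 1 = 191.

Answer: 191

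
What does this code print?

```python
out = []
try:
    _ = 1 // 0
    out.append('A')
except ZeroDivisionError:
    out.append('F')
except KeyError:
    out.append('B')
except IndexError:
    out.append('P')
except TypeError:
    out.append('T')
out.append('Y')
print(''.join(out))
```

Execution trace: 'F' (except ZeroDivisionError) → 'Y' (after the try/except). Output: FY

Answer: FY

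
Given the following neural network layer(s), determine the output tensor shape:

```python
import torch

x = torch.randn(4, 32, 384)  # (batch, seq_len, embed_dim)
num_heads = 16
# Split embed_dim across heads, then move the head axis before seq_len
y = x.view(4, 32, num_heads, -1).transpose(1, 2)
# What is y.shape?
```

Input: (4, 32, 384) -> head_dim = 384 // 16 = 24; after view: (4, 32, 16, 24) -> after transpose(1, 2): (4, 16, 32, 24) -> Output: (4, 16, 32, 24)

Answer: (4, 16, 32, 24)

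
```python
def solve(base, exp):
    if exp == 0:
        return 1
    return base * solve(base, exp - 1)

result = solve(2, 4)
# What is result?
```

solve(2, 4) = 2 * 2 * 2 * 2 = 16

Answer: 16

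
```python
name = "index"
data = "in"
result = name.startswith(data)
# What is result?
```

Trace:
`name = "index"` → name = 'index'
`data = "in"` → data = 'in'
`result = name.startswith(data)` → result = True
So result = True

Answer: True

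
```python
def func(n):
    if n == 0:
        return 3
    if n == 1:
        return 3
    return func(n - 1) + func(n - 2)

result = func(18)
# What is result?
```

Build up from base cases: func(0)=3, func(1)=3, func(2)=6, func(3)=9, func(4)=15, func(5)=24, func(6)=39, ..., func(18)=12543

Answer: 12543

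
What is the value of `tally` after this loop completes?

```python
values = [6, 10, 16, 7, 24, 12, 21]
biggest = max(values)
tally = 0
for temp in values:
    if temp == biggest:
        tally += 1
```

Count of max value 24 in [6, 10, 16, 7, 24, 12, 21]
`tally` takes the values: 0 → 1

Answer: 1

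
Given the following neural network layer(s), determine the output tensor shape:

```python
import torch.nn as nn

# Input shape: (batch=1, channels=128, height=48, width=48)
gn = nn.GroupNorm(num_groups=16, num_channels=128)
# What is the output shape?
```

Input: (1, 128, 48, 48) -> Output: (1, 128, 48, 48)

Answer: (1, 128, 48, 48)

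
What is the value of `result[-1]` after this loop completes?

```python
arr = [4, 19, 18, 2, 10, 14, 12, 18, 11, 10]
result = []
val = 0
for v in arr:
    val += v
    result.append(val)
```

Cumulative sum ends at 118
`result` takes the values: [] → [4] → [4, 23] → [4, 23, 41] → [4, 23, 41, 43] → [4, 23, 41, 43, 53] → [4, 23, 41, 43, 53, 67] → [4, 23, 41, 43, 53, 67, 79] → [4, 23, 41, 43, 53, 67, 79, 97] → [4, 23, 41, 43, 53, 67, 79, 97, 108] → [4, 23, 41, 43, 53, 67, 79, 97, 108, 118]
So `result[-1]` = 118

Answer: 118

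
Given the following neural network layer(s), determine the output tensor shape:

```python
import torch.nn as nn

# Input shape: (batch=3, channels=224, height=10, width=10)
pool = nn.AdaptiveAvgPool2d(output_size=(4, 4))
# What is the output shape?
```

Input: (3, 224, 10, 10) -> Output: (3, 224, 4, 4)

Answer: (3, 224, 4, 4)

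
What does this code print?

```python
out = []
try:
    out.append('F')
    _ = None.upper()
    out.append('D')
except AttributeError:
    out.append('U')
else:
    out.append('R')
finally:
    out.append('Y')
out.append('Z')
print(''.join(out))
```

Execution trace: 'F' (try body) → 'U' (except AttributeError) → 'Y' (finally) → 'Z' (after the try/except). Output: FUYZ

Answer: FUYZ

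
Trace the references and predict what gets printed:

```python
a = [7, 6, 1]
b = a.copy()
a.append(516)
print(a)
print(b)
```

Key concept: list.copy() creates independent copy.
Step by step:
`a = [7, 6, 1]` → a = [7, 6, 1]
`b = a.copy()` → b = [7, 6, 1]
`a.append(516)` → a = [7, 6, 1, 516]
`print(a)` → prints [7, 6, 1, 516]
`print(b)` → prints [7, 6, 1]

Answer:
[7, 6, 1, 516]
[7, 6, 1]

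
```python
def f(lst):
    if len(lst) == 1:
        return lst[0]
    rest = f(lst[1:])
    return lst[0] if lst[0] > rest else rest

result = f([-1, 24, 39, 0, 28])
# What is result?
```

Recursive max over [-1, 24, 39, 0, 28] = 39

Answer: 39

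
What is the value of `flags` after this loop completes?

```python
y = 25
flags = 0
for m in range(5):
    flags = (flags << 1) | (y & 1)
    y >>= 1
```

Reverse lowest 5 bits of 25
`flags` takes the values: 0 → 1 → 2 → 4 → 9 → 19

Answer: 19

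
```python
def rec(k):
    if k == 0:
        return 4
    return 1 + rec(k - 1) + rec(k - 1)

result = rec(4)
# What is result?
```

rec(k) = 1 + 2·rec(k-1), rec(0)=4. Closed form: (4+1)·2^4 - 1 = 79.

Answer: 79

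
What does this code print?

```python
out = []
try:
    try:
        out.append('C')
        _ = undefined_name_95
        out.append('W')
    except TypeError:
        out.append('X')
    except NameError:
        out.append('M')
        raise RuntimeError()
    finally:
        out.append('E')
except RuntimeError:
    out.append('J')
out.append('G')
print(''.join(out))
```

Execution trace: 'C' (inner try body) → 'M' (inner except NameError) → 'E' (inner finally) → 'J' (outer except RuntimeError) → 'G' (after the try/except). Output: CMEJG

Answer: CMEJG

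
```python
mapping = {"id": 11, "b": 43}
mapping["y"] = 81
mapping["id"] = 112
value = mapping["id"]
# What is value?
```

Trace:
`mapping = {"id": 11, "b": 43}` → mapping = {'id': 11, 'b': 43}
`mapping["y"] = 81` → mapping = {'id': 11, 'b': 43, 'y': 81}
`mapping["id"] = 112` → mapping = {'id': 112, 'b': 43, 'y': 81}
`value = mapping["id"]` → value = 112
So value = 112

Answer: 112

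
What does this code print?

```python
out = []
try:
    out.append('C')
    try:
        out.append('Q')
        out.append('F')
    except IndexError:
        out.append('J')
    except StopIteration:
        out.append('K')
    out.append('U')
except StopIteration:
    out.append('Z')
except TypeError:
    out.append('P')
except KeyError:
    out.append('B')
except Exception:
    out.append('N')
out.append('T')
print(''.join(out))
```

Execution trace: 'C' (try body) → 'Q' (inner try body) → 'F' (inner try body, no exception) → 'U' (try body, no exception) → 'T' (after the try/except). Output: CQFUT

Answer: CQFUT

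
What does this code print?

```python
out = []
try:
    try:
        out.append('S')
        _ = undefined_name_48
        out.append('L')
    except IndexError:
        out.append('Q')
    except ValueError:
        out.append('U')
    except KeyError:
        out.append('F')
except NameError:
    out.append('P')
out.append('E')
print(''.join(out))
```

Execution trace: 'S' (try body) → 'P' (outer except NameError) → 'E' (after the try/except). Output: SPE

Answer: SPE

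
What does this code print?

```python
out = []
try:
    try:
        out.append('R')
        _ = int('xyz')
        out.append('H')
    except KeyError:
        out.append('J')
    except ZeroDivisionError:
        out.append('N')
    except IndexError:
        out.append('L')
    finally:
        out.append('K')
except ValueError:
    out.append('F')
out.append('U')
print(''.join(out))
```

Execution trace: 'R' (try body) → 'K' (finally) → 'F' (outer except ValueError) → 'U' (after the try/except). Output: RKFU

Answer: RKFU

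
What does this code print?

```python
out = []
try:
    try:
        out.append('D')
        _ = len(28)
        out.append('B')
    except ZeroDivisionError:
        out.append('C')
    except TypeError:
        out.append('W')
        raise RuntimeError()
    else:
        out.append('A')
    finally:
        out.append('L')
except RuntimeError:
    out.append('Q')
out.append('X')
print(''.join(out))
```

Execution trace: 'D' (try body) → 'W' (except TypeError) → 'L' (finally) → 'Q' (outer except RuntimeError) → 'X' (after the try/except). Output: DWLQX

Answer: DWLQX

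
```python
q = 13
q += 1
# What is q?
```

Trace:
`q = 13` → q = 13
`q += 1` → q = 14
So q = 14

Answer: 14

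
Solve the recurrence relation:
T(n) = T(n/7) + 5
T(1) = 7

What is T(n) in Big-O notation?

Each step divides n by 7 and adds 5. After log_7(n) steps we reach T(1)=7. So T(n) = 5·log_7(n) + 7 = O(log n).

Answer: O(log n)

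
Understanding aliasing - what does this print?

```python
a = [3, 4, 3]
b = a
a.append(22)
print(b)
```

Key concept: basic list aliasing.
Step by step:
`a = [3, 4, 3]` → a = [3, 4, 3]
`b = a` → b = [3, 4, 3] (same object as a)
`a.append(22)` → a = [3, 4, 3, 22] (same object as b); b = [3, 4, 3, 22] (same object as a)
`print(b)` → prints [3, 4, 3, 22]

Answer: [3, 4, 3, 22]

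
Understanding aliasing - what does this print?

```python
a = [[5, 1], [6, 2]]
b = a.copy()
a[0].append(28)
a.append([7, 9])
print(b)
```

Key concept: shallow copy with nested lists.
Step by step:
`a = [[5, 1], [6, 2]]` → a = [[5, 1], [6, 2]]
`b = a.copy()` → b = [[5, 1], [6, 2]]
`a[0].append(28)` → a = [[5, 1, 28], [6, 2]]; b = [[5, 1, 28], [6, 2]]
`a.append([7, 9])` → a = [[5, 1, 28], [6, 2], [7, 9]]
`print(b)` → prints [[5, 1, 28], [6, 2]]

Answer: [[5, 1, 28], [6, 2]]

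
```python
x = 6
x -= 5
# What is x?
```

Trace:
`x = 6` → x = 6
`x -= 5` → x = 1
So x = 1

Answer: 1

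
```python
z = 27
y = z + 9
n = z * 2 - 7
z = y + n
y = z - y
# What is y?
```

Trace:
`z = 27` → z = 27
`y = z + 9` → y = 36
`n = z * 2 - 7` → n = 47
`z = y + n` → z = 83
`y = z - y` → y = 47
So y = 47

Answer: 47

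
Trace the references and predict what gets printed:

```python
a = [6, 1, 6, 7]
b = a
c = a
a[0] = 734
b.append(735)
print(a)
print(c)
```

Key concept: multiple aliases.
Step by step:
`a = [6, 1, 6, 7]` → a = [6, 1, 6, 7]
`b = a` → b = [6, 1, 6, 7] (same object as a)
`c = a` → c = [6, 1, 6, 7] (same object as a, b)
`a[0] = 734` → a = [734, 1, 6, 7] (same object as b, c); b = [734, 1, 6, 7] (same object as a, c); c = [734, 1, 6, 7] (same object as a, b)
`b.append(735)` → a = [734, 1, 6, 7, 735] (same object as b, c); b = [734, 1, 6, 7, 735] (same object as a, c); c = [734, 1, 6, 7, 735] (same object as a, b)
`print(a)` → prints [734, 1, 6, 7, 735]
`print(c)` → prints [734, 1, 6, 7, 735]

Answer:
[734, 1, 6, 7, 735]
[734, 1, 6, 7, 735]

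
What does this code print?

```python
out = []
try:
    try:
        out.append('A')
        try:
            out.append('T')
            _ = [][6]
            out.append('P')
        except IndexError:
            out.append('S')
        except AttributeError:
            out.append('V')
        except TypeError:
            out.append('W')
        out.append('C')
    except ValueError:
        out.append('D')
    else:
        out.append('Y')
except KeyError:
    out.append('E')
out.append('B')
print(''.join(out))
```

Execution trace: 'A' (try body) → 'T' (inner try body) → 'S' (inner except IndexError) → 'C' (try body, no exception) → 'Y' (else) → 'B' (after the try/except). Output: ATSCYB

Answer: ATSCYB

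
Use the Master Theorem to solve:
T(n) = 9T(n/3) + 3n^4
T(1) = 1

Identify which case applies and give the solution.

a=9, b=3, f(n)=3n^4. log_3(9) = 2. Since c=4 > 2 and the regularity condition holds (9(n/3)^4 = (9/3^4)n^4 with 9/3^4 < 1), Case 3 applies: T(n) = Θ(f(n)) = O(n^4).

Answer: O(n^4) - Case 3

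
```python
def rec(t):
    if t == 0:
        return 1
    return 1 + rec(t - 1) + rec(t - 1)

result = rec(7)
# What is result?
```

rec(t) = 1 + 2·rec(t-1), rec(0)=1. Closed form: (1+1)·2^7 - 1 = 255.

Answer: 255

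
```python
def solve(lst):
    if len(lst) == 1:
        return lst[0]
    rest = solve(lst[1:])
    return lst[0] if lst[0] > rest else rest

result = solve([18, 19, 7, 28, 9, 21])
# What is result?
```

Recursive max over [18, 19, 7, 28, 9, 21] = 28

Answer: 28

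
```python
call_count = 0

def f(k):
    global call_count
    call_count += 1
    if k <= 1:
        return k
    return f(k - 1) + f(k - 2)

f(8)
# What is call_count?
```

Calls(k) = 1 + Calls(k-1) + Calls(k-2); Calls(0)=Calls(1)=1. For k=8 this gives 67.

Answer: 67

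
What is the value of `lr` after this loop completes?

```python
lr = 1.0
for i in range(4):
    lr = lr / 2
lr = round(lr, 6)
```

Halving LR 4 times: 1 / 2^4
`lr` takes the values: 1.0 → 0.5 → 0.25 → 0.125 → 0.0625

Answer: 0.0625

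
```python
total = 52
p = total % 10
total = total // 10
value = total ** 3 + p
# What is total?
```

Trace:
`total = 52` → total = 52
`p = total % 10` → p = 2
`total = total // 10` → total = 5
`value = total ** 3 + p` → value = 127
So total = 5

Answer: 5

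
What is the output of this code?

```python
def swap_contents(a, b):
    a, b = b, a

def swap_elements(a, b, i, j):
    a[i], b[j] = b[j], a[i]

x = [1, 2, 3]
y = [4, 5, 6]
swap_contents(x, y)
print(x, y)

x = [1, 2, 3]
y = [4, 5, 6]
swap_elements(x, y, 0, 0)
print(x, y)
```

Key concept: parameter rebinding vs mutation.
Step by step:
`x = [1, 2, 3]` → x = [1, 2, 3]
`y = [4, 5, 6]` → y = [4, 5, 6]
`swap_contents(x, y)` → no visible change to tracked variables
`print(x, y)` → prints [1, 2, 3] [4, 5, 6]
`x = [1, 2, 3]` → x = [1, 2, 3]
`y = [4, 5, 6]` → y = [4, 5, 6]
`swap_elements(x, y, 0, 0)` → x = [4, 2, 3]; y = [1, 5, 6]
`print(x, y)` → prints [4, 2, 3] [1, 5, 6]

Answer:
[1, 2, 3] [4, 5, 6]
[4, 2, 3] [1, 5, 6]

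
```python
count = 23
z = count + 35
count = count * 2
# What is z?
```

Trace:
`count = 23` → count = 23
`z = count + 35` → z = 58
`count = count * 2` → count = 46
So z = 58

Answer: 58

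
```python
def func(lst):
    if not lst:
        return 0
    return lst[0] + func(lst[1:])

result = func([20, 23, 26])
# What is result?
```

20 + 23 + 26 + 0 = 69

Answer: 69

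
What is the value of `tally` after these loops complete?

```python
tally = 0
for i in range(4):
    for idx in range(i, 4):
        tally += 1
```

Upper triangle: 4 + 3 + ... + 1
`tally` takes the values: 0 → 1 → 2 → 3 → 4 → 5 → 6 → 7 → 8 → 9 → 10

Answer: 10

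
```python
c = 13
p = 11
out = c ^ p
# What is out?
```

Trace:
`c = 13` → c = 13
`p = 11` → p = 11
`out = c ^ p` → out = 6
So out = 6

Answer: 6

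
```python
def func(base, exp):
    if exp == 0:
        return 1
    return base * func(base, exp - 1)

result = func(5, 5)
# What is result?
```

func(5, 5) = 5 * 5 * 5 * 5 * 5 = 3125

Answer: 3125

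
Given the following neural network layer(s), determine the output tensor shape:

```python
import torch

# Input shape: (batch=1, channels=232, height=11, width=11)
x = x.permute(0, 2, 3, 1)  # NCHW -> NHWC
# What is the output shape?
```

Input: (1, 232, 11, 11) -> Output: (1, 11, 11, 232)

Answer: (1, 11, 11, 232)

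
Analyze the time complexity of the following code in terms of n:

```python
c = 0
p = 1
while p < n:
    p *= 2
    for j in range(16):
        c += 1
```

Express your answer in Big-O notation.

Each loop level contributes: log n × 1. Multiplying the contributions gives O(log n).

Answer: O(log n)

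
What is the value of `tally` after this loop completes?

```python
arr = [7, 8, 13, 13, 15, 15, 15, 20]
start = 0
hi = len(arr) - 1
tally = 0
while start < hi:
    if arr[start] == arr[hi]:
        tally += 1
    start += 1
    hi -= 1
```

Count matching pairs from ends
`tally` takes the values: 0

Answer: 0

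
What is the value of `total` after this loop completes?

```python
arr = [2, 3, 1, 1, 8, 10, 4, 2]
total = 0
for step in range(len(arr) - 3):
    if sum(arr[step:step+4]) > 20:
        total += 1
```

Count windows with sum > 20
`total` takes the values: 0 → 1 → 2

Answer: 2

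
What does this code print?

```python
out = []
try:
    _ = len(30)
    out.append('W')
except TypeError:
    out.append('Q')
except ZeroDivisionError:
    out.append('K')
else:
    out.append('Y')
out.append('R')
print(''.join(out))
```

Execution trace: 'Q' (except TypeError) → 'R' (after the try/except). Output: QR

Answer: QR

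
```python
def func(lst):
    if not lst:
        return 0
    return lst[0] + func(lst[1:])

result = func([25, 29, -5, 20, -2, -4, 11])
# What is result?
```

25 + 29 + (-5) + 20 + (-2) + (-4) + 11 + 0 = 74

Answer: 74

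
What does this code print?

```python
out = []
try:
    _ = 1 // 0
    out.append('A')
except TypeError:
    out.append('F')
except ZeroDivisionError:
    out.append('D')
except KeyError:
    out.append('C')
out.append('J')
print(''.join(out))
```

Execution trace: 'D' (except ZeroDivisionError) → 'J' (after the try/except). Output: DJ

Answer: DJ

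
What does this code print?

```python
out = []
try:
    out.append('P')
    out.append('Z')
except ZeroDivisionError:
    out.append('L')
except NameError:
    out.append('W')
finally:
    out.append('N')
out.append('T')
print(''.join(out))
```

Execution trace: 'P' (try body) → 'Z' (try body, no exception) → 'N' (finally) → 'T' (after the try/except). Output: PZNT

Answer: PZNT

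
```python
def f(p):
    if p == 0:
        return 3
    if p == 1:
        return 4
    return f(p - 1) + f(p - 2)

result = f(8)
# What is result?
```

Build up from base cases: f(0)=3, f(1)=4, f(2)=7, f(3)=11, f(4)=18, f(5)=29, f(6)=47, ..., f(8)=123

Answer: 123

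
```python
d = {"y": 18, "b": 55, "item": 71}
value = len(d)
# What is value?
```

Trace:
`d = {"y": 18, "b": 55, "item": 71}` → d = {'y': 18, 'b': 55, 'item': 71}
`value = len(d)` → value = 3
So value = 3

Answer: 3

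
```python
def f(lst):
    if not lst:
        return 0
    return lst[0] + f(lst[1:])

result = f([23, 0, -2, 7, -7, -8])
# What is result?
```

23 + 0 + (-2) + 7 + (-7) + (-8) + 0 = 13

Answer: 13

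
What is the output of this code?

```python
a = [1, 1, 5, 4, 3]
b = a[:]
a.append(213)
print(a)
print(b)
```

Key concept: slice [:] creates copy.
Step by step:
`a = [1, 1, 5, 4, 3]` → a = [1, 1, 5, 4, 3]
`b = a[:]` → b = [1, 1, 5, 4, 3]
`a.append(213)` → a = [1, 1, 5, 4, 3, 213]
`print(a)` → prints [1, 1, 5, 4, 3, 213]
`print(b)` → prints [1, 1, 5, 4, 3]

Answer:
[1, 1, 5, 4, 3, 213]
[1, 1, 5, 4, 3]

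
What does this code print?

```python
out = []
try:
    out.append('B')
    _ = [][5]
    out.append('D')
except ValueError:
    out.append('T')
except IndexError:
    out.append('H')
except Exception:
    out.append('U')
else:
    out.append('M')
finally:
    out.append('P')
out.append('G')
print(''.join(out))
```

Execution trace: 'B' (try body) → 'H' (except IndexError) → 'P' (finally) → 'G' (after the try/except). Output: BHPG

Answer: BHPG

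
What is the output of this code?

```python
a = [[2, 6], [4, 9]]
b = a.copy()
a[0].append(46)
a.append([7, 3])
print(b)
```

Key concept: shallow copy with nested lists.
Step by step:
`a = [[2, 6], [4, 9]]` → a = [[2, 6], [4, 9]]
`b = a.copy()` → b = [[2, 6], [4, 9]]
`a[0].append(46)` → a = [[2, 6, 46], [4, 9]]; b = [[2, 6, 46], [4, 9]]
`a.append([7, 3])` → a = [[2, 6, 46], [4, 9], [7, 3]]
`print(b)` → prints [[2, 6, 46], [4, 9]]

Answer: [[2, 6, 46], [4, 9]]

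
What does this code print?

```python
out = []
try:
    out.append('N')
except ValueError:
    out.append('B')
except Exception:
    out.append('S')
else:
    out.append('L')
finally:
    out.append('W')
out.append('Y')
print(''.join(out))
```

Execution trace: 'N' (try body, no exception) → 'L' (else) → 'W' (finally) → 'Y' (after the try/except). Output: NLWY

Answer: NLWY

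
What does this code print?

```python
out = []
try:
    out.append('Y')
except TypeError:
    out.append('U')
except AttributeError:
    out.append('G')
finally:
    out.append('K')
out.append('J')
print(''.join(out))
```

Execution trace: 'Y' (try body, no exception) → 'K' (finally) → 'J' (after the try/except). Output: YKJ

Answer: YKJ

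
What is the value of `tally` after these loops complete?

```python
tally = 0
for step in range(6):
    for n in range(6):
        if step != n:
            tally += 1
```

6² - 6 (exclude diagonal)
`tally` takes the values: 0 → 1 → 2 → 3 → 4 → 5 → 6 → 7 → 8 → 9 → 10 → 11 → 12 → 13 → 14 → 15 → 16 → 17 → 18 → 19 → 20 → 21 → 22 → 23 → 24 → 25 → 26 → 27 → 28 → 29 → 30

Answer: 30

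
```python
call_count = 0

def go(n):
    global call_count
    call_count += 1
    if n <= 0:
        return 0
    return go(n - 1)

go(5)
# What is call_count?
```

Linear recursion stepping by 1: 6 calls from n=5 down to ≤0.

Answer: 6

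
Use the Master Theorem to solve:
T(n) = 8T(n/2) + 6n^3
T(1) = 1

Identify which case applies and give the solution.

a=8, b=2, f(n)=6n^3. log_2(8) = 3. Since c=3 = 3, Case 2 applies: T(n) = Θ(n^log_b(a) · log n) = O(n^3 log n).

Answer: O(n^3 log n) - Case 2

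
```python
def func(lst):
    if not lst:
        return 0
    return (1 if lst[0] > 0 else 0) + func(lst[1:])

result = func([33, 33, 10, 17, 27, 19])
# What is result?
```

Count of positive elements in [33, 33, 10, 17, 27, 19] = 6

Answer: 6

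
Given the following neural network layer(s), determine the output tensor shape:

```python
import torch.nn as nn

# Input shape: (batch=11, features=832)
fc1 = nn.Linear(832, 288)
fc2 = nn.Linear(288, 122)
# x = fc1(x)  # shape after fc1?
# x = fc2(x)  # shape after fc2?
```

Input: (11, 832) -> after fc1: (11, 288) -> Output: (11, 122)

Answer: (11, 122)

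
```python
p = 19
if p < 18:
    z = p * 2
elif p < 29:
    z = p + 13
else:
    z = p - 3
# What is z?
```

Trace:
`p = 19` → p = 19
`if p < 18: ...` → p < 18 is False, p < 29 is True → z = 32
So z = 32

Answer: 32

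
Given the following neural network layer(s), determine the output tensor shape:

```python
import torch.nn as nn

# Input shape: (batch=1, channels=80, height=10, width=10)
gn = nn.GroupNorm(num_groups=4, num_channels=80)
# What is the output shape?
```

Input: (1, 80, 10, 10) -> Output: (1, 80, 10, 10)

Answer: (1, 80, 10, 10)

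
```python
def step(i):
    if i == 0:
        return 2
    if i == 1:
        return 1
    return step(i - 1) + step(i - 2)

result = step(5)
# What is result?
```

Build up from base cases: step(0)=2, step(1)=1, step(2)=3, step(3)=4, step(4)=7, step(5)=11

Answer: 11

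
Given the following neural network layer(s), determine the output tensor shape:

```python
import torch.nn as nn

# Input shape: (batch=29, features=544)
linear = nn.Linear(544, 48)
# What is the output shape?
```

Input: (29, 544) -> Output: (29, 48)

Answer: (29, 48)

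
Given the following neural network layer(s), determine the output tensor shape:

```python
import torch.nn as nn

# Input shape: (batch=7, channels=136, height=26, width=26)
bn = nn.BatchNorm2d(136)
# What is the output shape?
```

Input: (7, 136, 26, 26) -> Output: (7, 136, 26, 26)

Answer: (7, 136, 26, 26)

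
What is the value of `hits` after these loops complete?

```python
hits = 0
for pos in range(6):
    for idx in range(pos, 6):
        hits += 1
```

Upper triangle: 6 + 5 + ... + 1
`hits` takes the values: 0 → 1 → 2 → 3 → 4 → 5 → 6 → 7 → 8 → 9 → 10 → 11 → 12 → 13 → 14 → 15 → 16 → 17 → 18 → 19 → 20 → 21

Answer: 21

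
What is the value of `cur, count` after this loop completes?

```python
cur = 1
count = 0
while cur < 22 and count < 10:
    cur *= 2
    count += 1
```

Double until >= 22 or 10 iterations
`cur, count` takes the values: (1, 0) → (2, 0) → (2, 1) → (4, 1) → (4, 2) → (8, 2) → (8, 3) → (16, 3) → (16, 4) → (32, 4) → (32, 5)

Answer: 32, 5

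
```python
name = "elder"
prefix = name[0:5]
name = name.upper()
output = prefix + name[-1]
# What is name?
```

Trace:
`name = "elder"` → name = 'elder'
`prefix = name[0:5]` → prefix = 'elder'
`name = name.upper()` → name = 'ELDER'
`output = prefix + name[-1]` → output = 'elderR'
So name = 'ELDER'

Answer: 'ELDER'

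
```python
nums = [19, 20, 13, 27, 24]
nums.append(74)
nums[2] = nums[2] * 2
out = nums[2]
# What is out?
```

Trace:
`nums = [19, 20, 13, 27, 24]` → nums = [19, 20, 13, 27, 24]
`nums.append(74)` → nums = [19, 20, 13, 27, 24, 74]
`nums[2] = nums[2] * 2` → nums = [19, 20, 26, 27, 24, 74]
`out = nums[2]` → out = 26
So out = 26

Answer: 26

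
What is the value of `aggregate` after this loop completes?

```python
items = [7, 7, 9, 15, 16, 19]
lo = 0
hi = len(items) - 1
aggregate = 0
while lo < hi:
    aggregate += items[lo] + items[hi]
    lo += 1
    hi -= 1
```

Sum of pairs from ends
`aggregate` takes the values: 0 → 26 → 49 → 73

Answer: 73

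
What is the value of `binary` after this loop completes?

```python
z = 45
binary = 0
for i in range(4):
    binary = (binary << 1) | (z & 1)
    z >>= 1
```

Reverse lowest 4 bits of 45
`binary` takes the values: 0 → 1 → 2 → 5 → 11

Answer: 11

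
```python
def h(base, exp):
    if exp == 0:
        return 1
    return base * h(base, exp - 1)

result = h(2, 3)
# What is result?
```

h(2, 3) = 2 * 2 * 2 = 8

Answer: 8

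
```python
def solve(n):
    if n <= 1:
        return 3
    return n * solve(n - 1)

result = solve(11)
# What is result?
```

solve(11) = 11 * 10 * 9 * 8 * 7 * 6 * 5 * 4 * 3 * 2 * 3 = 119750400

Answer: 119750400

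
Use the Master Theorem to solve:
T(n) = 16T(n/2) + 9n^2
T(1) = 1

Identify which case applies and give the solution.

a=16, b=2, f(n)=9n^2. log_2(16) = 4. Since c=2 < 4, Case 1 applies: T(n) = Θ(n^log_b(a)) = O(n^4).

Answer: O(n^4) - Case 1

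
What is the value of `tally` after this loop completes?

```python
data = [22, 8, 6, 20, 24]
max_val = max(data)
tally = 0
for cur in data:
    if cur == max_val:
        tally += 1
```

Count of max value 24 in [22, 8, 6, 20, 24]
`tally` takes the values: 0 → 1

Answer: 1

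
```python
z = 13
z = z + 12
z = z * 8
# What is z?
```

Trace:
`z = 13` → z = 13
`z = z + 12` → z = 25
`z = z * 8` → z = 200
So z = 200

Answer: 200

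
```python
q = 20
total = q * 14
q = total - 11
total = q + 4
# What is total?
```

Trace:
`q = 20` → q = 20
`total = q * 14` → total = 280
`q = total - 11` → q = 269
`total = q + 4` → total = 273
So total = 273

Answer: 273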